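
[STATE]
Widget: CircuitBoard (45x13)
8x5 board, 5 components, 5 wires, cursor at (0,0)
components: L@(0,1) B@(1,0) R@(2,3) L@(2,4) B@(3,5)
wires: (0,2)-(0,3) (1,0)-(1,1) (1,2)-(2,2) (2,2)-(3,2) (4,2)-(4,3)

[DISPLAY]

   0 1 2 3 4 5 6 7                           
0  [.]  L   · ─ ·                            
                                             
1   B ─ ·   ·                                
            │                                
2           ·   R   L                        
            │                                
3           ·           B                    
                                             
4           · ─ ·                            
Cursor: (0,0)                                
                                             
                                             


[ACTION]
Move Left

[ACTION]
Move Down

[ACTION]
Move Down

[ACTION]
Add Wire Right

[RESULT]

   0 1 2 3 4 5 6 7                           
0       L   · ─ ·                            
                                             
1   B ─ ·   ·                                
            │                                
2  [.]─ ·   ·   R   L                        
            │                                
3           ·           B                    
                                             
4           · ─ ·                            
Cursor: (2,0)                                
                                             
                                             


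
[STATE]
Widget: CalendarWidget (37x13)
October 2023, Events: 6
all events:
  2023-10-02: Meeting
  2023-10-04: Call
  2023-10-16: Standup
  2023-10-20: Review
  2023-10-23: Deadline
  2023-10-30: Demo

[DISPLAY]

             October 2023            
Mo Tu We Th Fr Sa Su                 
                   1                 
 2*  3  4*  5  6  7  8               
 9 10 11 12 13 14 15                 
16* 17 18 19 20* 21 22               
23* 24 25 26 27 28 29                
30* 31                               
                                     
                                     
                                     
                                     
                                     


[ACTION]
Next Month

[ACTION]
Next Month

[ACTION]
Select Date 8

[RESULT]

            December 2023            
Mo Tu We Th Fr Sa Su                 
             1  2  3                 
 4  5  6  7 [ 8]  9 10               
11 12 13 14 15 16 17                 
18 19 20 21 22 23 24                 
25 26 27 28 29 30 31                 
                                     
                                     
                                     
                                     
                                     
                                     


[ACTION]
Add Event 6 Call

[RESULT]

            December 2023            
Mo Tu We Th Fr Sa Su                 
             1  2  3                 
 4  5  6*  7 [ 8]  9 10              
11 12 13 14 15 16 17                 
18 19 20 21 22 23 24                 
25 26 27 28 29 30 31                 
                                     
                                     
                                     
                                     
                                     
                                     


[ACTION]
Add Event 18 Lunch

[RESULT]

            December 2023            
Mo Tu We Th Fr Sa Su                 
             1  2  3                 
 4  5  6*  7 [ 8]  9 10              
11 12 13 14 15 16 17                 
18* 19 20 21 22 23 24                
25 26 27 28 29 30 31                 
                                     
                                     
                                     
                                     
                                     
                                     


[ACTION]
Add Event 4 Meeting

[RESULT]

            December 2023            
Mo Tu We Th Fr Sa Su                 
             1  2  3                 
 4*  5  6*  7 [ 8]  9 10             
11 12 13 14 15 16 17                 
18* 19 20 21 22 23 24                
25 26 27 28 29 30 31                 
                                     
                                     
                                     
                                     
                                     
                                     


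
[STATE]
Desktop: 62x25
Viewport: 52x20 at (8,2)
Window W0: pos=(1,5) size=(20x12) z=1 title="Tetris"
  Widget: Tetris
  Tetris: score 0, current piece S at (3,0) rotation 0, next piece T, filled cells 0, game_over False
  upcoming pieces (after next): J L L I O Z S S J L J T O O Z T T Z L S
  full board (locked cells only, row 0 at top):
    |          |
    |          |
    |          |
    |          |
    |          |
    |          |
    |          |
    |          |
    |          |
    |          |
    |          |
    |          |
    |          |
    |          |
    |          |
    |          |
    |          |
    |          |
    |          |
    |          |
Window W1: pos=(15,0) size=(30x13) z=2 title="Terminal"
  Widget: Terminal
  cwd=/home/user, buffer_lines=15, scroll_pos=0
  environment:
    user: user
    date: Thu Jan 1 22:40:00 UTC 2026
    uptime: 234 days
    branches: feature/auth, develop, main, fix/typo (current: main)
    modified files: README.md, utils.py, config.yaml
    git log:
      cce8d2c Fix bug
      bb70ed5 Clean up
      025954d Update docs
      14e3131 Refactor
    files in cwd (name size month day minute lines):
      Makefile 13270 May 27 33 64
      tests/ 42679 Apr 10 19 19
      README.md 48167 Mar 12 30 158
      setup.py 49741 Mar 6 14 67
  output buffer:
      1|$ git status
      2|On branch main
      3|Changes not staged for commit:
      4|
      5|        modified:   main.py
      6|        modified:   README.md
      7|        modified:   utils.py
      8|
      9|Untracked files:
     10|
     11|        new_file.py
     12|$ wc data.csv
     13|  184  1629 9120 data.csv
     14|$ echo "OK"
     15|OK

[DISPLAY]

       ┠────────────────────────────┨               
       ┃$ git status                ┃               
       ┃On branch main              ┃               
━━━━━━━┃Changes not staged for commi┃               
s      ┃                            ┃               
───────┃        modified:   main.py ┃               
       ┃        modified:   README.m┃               
       ┃        modified:   utils.py┃               
       ┃                            ┃               
       ┃Untracked files:            ┃               
       ┗━━━━━━━━━━━━━━━━━━━━━━━━━━━━┛               
            ┃                                       
            ┃                                       
            ┃                                       
━━━━━━━━━━━━┛                                       
                                                    
                                                    
                                                    
                                                    
                                                    


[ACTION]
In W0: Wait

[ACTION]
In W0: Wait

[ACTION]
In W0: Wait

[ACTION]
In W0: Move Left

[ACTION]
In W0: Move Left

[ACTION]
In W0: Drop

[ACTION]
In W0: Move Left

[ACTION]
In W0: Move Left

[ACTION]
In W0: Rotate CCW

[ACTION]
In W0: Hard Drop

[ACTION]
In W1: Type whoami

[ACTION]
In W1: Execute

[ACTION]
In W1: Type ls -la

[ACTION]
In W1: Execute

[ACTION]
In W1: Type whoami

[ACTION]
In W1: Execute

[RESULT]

       ┠────────────────────────────┨               
       ┃user                        ┃               
       ┃$ ls -la                    ┃               
━━━━━━━┃-rw-r--r--  1 user group    ┃               
s      ┃drwxr-xr-x  1 user group    ┃               
───────┃-rw-r--r--  1 user group    ┃               
       ┃-rw-r--r--  1 user group    ┃               
       ┃$ whoami                    ┃               
       ┃user                        ┃               
       ┃$ █                         ┃               
       ┗━━━━━━━━━━━━━━━━━━━━━━━━━━━━┛               
            ┃                                       
            ┃                                       
            ┃                                       
━━━━━━━━━━━━┛                                       
                                                    
                                                    
                                                    
                                                    
                                                    


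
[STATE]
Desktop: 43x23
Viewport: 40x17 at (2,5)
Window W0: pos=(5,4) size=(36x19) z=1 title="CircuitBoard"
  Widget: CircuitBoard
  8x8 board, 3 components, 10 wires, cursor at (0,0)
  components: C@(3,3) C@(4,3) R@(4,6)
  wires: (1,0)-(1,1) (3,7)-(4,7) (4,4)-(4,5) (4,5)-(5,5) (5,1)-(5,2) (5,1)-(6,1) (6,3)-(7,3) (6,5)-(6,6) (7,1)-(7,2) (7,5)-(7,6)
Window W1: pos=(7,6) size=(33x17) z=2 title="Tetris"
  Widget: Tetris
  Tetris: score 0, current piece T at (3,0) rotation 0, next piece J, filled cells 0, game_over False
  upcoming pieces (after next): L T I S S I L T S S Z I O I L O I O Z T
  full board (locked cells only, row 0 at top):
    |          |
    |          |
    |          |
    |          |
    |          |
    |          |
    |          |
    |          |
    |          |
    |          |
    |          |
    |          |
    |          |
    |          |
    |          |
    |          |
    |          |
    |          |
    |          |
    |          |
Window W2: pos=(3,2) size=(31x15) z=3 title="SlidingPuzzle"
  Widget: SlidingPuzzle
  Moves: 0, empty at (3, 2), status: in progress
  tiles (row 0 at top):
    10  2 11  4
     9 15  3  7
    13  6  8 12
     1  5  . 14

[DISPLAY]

 ┃┌────┬────┬────┬────┐        ┃      ┃ 
 ┃│ 10 │  2 │ 11 │  4 │        ┃━━━━━┓┨ 
 ┃├────┼────┼────┼────┤        ┃     ┃┃ 
 ┃│  9 │ 15 │  3 │  7 │        ┃─────┨┃ 
 ┃├────┼────┼────┼────┤        ┃     ┃┃ 
 ┃│ 13 │  6 │  8 │ 12 │        ┃     ┃┃ 
 ┃├────┼────┼────┼────┤        ┃     ┃┃ 
 ┃│  1 │  5 │    │ 14 │        ┃     ┃┃ 
 ┃└────┴────┴────┴────┘        ┃     ┃┃ 
 ┃Moves: 0                     ┃     ┃┃ 
 ┃                             ┃     ┃┃ 
 ┗━━━━━━━━━━━━━━━━━━━━━━━━━━━━━┛     ┃┃ 
   ┃ ┃          │                    ┃┃ 
   ┃5┃          │                    ┃┃ 
   ┃ ┃          │                    ┃┃ 
   ┃6┃          │                    ┃┃ 
   ┃ ┃          │                    ┃┃ 


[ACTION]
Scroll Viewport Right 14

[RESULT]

┃┌────┬────┬────┬────┐        ┃      ┃  
┃│ 10 │  2 │ 11 │  4 │        ┃━━━━━┓┨  
┃├────┼────┼────┼────┤        ┃     ┃┃  
┃│  9 │ 15 │  3 │  7 │        ┃─────┨┃  
┃├────┼────┼────┼────┤        ┃     ┃┃  
┃│ 13 │  6 │  8 │ 12 │        ┃     ┃┃  
┃├────┼────┼────┼────┤        ┃     ┃┃  
┃│  1 │  5 │    │ 14 │        ┃     ┃┃  
┃└────┴────┴────┴────┘        ┃     ┃┃  
┃Moves: 0                     ┃     ┃┃  
┃                             ┃     ┃┃  
┗━━━━━━━━━━━━━━━━━━━━━━━━━━━━━┛     ┃┃  
  ┃ ┃          │                    ┃┃  
  ┃5┃          │                    ┃┃  
  ┃ ┃          │                    ┃┃  
  ┃6┃          │                    ┃┃  
  ┃ ┃          │                    ┃┃  


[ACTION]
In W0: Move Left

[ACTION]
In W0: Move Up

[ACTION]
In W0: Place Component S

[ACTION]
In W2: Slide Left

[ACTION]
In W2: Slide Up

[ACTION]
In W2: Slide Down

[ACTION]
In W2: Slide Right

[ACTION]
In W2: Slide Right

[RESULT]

┃┌────┬────┬────┬────┐        ┃      ┃  
┃│ 10 │  2 │ 11 │  4 │        ┃━━━━━┓┨  
┃├────┼────┼────┼────┤        ┃     ┃┃  
┃│  9 │ 15 │  3 │  7 │        ┃─────┨┃  
┃├────┼────┼────┼────┤        ┃     ┃┃  
┃│ 13 │    │  6 │  8 │        ┃     ┃┃  
┃├────┼────┼────┼────┤        ┃     ┃┃  
┃│  1 │  5 │ 14 │ 12 │        ┃     ┃┃  
┃└────┴────┴────┴────┘        ┃     ┃┃  
┃Moves: 4                     ┃     ┃┃  
┃                             ┃     ┃┃  
┗━━━━━━━━━━━━━━━━━━━━━━━━━━━━━┛     ┃┃  
  ┃ ┃          │                    ┃┃  
  ┃5┃          │                    ┃┃  
  ┃ ┃          │                    ┃┃  
  ┃6┃          │                    ┃┃  
  ┃ ┃          │                    ┃┃  


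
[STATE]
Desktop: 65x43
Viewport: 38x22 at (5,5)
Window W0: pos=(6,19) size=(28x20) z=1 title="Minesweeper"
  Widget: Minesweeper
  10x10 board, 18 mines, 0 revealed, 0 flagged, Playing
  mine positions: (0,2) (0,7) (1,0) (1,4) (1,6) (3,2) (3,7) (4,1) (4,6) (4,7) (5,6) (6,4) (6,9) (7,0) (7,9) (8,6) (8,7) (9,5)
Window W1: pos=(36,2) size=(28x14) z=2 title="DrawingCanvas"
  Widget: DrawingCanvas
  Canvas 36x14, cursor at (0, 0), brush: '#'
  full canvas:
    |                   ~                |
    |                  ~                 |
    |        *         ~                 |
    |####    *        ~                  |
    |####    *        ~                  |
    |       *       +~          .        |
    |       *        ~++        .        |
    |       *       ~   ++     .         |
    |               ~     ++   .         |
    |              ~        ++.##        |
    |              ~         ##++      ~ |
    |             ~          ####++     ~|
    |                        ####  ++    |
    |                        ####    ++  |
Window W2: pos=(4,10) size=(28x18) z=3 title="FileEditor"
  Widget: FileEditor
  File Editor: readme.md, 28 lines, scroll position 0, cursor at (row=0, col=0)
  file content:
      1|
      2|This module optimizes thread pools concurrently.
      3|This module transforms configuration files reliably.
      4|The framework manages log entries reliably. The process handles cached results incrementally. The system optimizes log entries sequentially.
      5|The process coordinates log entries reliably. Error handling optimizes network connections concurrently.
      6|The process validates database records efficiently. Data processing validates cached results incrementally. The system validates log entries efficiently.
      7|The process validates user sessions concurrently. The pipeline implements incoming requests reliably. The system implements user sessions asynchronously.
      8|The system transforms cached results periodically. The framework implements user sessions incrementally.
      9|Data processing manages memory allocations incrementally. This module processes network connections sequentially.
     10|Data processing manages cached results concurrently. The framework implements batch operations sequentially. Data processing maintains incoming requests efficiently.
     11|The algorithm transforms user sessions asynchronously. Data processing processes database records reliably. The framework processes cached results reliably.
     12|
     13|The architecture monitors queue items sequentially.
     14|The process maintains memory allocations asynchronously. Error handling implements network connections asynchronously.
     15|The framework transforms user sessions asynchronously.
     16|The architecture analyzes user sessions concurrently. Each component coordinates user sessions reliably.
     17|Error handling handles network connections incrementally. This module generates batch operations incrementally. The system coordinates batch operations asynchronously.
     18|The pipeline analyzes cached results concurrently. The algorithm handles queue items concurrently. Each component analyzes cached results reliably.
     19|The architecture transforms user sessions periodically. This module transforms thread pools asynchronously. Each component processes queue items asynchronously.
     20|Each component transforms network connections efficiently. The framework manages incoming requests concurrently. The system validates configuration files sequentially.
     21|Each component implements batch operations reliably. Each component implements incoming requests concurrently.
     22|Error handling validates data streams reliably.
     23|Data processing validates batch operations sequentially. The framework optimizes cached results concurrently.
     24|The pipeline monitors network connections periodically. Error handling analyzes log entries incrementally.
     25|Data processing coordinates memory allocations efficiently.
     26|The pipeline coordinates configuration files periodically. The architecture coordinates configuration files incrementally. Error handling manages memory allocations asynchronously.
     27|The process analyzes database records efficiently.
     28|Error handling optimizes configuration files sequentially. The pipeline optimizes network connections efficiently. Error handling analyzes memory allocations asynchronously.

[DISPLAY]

                               ┃+     
                               ┃      
                               ┃      
                               ┃####  
                               ┃####  
━━━━━━━━━━━━━━━━━━━━━━━━━━┓    ┃      
 FileEditor               ┃    ┃      
──────────────────────────┨    ┃      
█                        ▲┃    ┃      
This module optimizes thr█┃    ┃      
This module transforms co░┃    ┗━━━━━━
The framework manages log░┃           
The process coordinates l░┃           
The process validates dat░┃           
The process validates use░┃━┓         
The system transforms cac░┃ ┃         
Data processing manages m░┃─┨         
Data processing manages c░┃ ┃         
The algorithm transforms ░┃ ┃         
                         ░┃ ┃         
The architecture monitors░┃ ┃         
The process maintains mem▼┃ ┃         


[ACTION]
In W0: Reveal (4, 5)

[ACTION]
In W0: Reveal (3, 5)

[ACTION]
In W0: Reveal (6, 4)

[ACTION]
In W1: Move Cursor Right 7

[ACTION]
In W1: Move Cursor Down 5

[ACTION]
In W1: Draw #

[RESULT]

                               ┃      
                               ┃      
                               ┃      
                               ┃####  
                               ┃####  
━━━━━━━━━━━━━━━━━━━━━━━━━━┓    ┃      
 FileEditor               ┃    ┃      
──────────────────────────┨    ┃      
█                        ▲┃    ┃      
This module optimizes thr█┃    ┃      
This module transforms co░┃    ┗━━━━━━
The framework manages log░┃           
The process coordinates l░┃           
The process validates dat░┃           
The process validates use░┃━┓         
The system transforms cac░┃ ┃         
Data processing manages m░┃─┨         
Data processing manages c░┃ ┃         
The algorithm transforms ░┃ ┃         
                         ░┃ ┃         
The architecture monitors░┃ ┃         
The process maintains mem▼┃ ┃         


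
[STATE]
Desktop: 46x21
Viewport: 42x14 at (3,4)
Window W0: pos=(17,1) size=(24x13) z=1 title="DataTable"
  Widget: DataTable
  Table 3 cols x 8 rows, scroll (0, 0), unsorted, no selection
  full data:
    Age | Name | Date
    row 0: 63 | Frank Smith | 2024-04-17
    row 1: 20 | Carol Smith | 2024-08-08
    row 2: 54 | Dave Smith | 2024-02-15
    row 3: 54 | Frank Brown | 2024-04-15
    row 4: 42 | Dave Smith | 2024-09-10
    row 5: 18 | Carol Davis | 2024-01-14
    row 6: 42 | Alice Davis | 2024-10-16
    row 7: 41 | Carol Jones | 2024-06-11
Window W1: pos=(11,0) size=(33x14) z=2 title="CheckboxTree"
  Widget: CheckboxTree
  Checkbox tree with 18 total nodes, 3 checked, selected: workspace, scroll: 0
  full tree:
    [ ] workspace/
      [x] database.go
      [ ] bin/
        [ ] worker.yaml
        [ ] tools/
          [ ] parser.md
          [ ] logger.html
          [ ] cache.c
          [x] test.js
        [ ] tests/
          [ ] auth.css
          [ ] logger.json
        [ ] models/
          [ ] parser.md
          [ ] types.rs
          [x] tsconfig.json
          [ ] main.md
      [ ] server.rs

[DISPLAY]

        ┃   [x] database.go             ┃ 
        ┃   [-] bin/                    ┃ 
        ┃     [ ] worker.yaml           ┃ 
        ┃     [-] tools/                ┃ 
        ┃       [ ] parser.md           ┃ 
        ┃       [ ] logger.html         ┃ 
        ┃       [ ] cache.c             ┃ 
        ┃       [x] test.js             ┃ 
        ┃     [ ] tests/                ┃ 
        ┗━━━━━━━━━━━━━━━━━━━━━━━━━━━━━━━┛ 
                                          
                                          
                                          
                                          


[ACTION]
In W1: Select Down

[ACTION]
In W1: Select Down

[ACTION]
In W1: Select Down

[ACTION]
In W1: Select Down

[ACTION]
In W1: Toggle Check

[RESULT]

        ┃   [x] database.go             ┃ 
        ┃   [-] bin/                    ┃ 
        ┃     [ ] worker.yaml           ┃ 
        ┃>    [x] tools/                ┃ 
        ┃       [x] parser.md           ┃ 
        ┃       [x] logger.html         ┃ 
        ┃       [x] cache.c             ┃ 
        ┃       [x] test.js             ┃ 
        ┃     [ ] tests/                ┃ 
        ┗━━━━━━━━━━━━━━━━━━━━━━━━━━━━━━━┛ 
                                          
                                          
                                          
                                          


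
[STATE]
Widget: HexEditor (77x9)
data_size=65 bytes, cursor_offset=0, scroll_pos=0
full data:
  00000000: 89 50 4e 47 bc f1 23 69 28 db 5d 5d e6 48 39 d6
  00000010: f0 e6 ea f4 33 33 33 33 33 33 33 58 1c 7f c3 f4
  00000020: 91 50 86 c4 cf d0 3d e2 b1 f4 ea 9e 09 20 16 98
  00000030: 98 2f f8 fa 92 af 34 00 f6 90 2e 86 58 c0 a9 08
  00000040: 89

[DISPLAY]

00000000  89 50 4e 47 bc f1 23 69  28 db 5d 5d e6 48 39 d6  |.PNG..#i(.]].H9.
00000010  f0 e6 ea f4 33 33 33 33  33 33 33 58 1c 7f c3 f4  |....3333333X....
00000020  91 50 86 c4 cf d0 3d e2  b1 f4 ea 9e 09 20 16 98  |.P....=...... ..
00000030  98 2f f8 fa 92 af 34 00  f6 90 2e 86 58 c0 a9 08  |./....4.....X...
00000040  89                                                |.               
                                                                             
                                                                             
                                                                             
                                                                             


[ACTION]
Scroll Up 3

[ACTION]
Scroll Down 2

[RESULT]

00000020  91 50 86 c4 cf d0 3d e2  b1 f4 ea 9e 09 20 16 98  |.P....=...... ..
00000030  98 2f f8 fa 92 af 34 00  f6 90 2e 86 58 c0 a9 08  |./....4.....X...
00000040  89                                                |.               
                                                                             
                                                                             
                                                                             
                                                                             
                                                                             
                                                                             


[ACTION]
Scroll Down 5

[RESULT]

00000040  89                                                |.               
                                                                             
                                                                             
                                                                             
                                                                             
                                                                             
                                                                             
                                                                             
                                                                             


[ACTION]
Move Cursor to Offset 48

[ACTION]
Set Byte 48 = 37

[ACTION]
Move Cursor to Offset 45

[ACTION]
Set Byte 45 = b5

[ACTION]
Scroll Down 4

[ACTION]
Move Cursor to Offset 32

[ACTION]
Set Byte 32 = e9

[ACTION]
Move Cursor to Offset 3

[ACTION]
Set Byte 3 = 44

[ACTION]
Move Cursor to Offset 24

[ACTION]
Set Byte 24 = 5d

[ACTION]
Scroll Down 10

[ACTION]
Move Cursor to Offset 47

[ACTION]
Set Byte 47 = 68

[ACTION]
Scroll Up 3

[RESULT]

00000010  f0 e6 ea f4 33 33 33 33  5d 33 33 58 1c 7f c3 f4  |....3333]33X....
00000020  e9 50 86 c4 cf d0 3d e2  b1 f4 ea 9e 09 b5 16 68  |.P....=........h
00000030  37 2f f8 fa 92 af 34 00  f6 90 2e 86 58 c0 a9 08  |7/....4.....X...
00000040  89                                                |.               
                                                                             
                                                                             
                                                                             
                                                                             
                                                                             


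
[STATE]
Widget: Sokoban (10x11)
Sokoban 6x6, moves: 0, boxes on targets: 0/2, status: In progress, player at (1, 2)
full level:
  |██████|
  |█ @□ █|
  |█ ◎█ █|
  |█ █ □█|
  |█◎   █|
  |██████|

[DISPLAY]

██████    
█ @□ █    
█ ◎█ █    
█ █ □█    
█◎   █    
██████    
Moves: 0  
          
          
          
          


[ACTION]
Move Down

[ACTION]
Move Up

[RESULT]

██████    
█ @□ █    
█ ◎█ █    
█ █ □█    
█◎   █    
██████    
Moves: 2  
          
          
          
          


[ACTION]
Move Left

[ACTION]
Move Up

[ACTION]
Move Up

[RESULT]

██████    
█@ □ █    
█ ◎█ █    
█ █ □█    
█◎   █    
██████    
Moves: 3  
          
          
          
          


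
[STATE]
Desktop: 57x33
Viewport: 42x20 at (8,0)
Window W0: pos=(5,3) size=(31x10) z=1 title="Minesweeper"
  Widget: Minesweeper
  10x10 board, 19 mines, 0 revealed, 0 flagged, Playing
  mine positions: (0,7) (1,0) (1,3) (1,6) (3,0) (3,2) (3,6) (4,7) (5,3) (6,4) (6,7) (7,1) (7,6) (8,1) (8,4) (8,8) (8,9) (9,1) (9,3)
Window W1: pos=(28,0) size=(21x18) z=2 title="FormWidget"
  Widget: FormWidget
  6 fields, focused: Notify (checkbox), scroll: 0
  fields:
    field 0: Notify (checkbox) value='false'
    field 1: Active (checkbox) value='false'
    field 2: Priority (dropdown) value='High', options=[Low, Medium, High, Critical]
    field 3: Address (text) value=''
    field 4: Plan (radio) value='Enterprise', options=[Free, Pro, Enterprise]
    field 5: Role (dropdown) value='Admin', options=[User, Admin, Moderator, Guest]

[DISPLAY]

                    ┏━━━━━━━━━━━━━━━━━━━┓ 
                    ┃ FormWidget        ┃ 
                    ┠───────────────────┨ 
━━━━━━━━━━━━━━━━━━━━┃> Notify:     [ ]  ┃ 
inesweeper          ┃  Active:     [ ]  ┃ 
────────────────────┃  Priority:   [Hi▼]┃ 
■■■■■■■■            ┃  Address:    [   ]┃ 
■■■■■■■■            ┃  Plan:       ( ) F┃ 
■■■■■■■■            ┃  Role:       [Ad▼]┃ 
■■■■■■■■            ┃                   ┃ 
■■■■■■■■            ┃                   ┃ 
■■■■■■■■            ┃                   ┃ 
━━━━━━━━━━━━━━━━━━━━┃                   ┃ 
                    ┃                   ┃ 
                    ┃                   ┃ 
                    ┃                   ┃ 
                    ┃                   ┃ 
                    ┗━━━━━━━━━━━━━━━━━━━┛ 
                                          
                                          


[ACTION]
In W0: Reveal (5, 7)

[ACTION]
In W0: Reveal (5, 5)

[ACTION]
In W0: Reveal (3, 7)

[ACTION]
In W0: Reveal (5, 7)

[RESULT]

                    ┏━━━━━━━━━━━━━━━━━━━┓ 
                    ┃ FormWidget        ┃ 
                    ┠───────────────────┨ 
━━━━━━━━━━━━━━━━━━━━┃> Notify:     [ ]  ┃ 
inesweeper          ┃  Active:     [ ]  ┃ 
────────────────────┃  Priority:   [Hi▼]┃ 
■■■■■■■■            ┃  Address:    [   ]┃ 
■■■■■■■■            ┃  Plan:       ( ) F┃ 
■■■■■■■■            ┃  Role:       [Ad▼]┃ 
■■■■■2■■            ┃                   ┃ 
■■■■■■■■            ┃                   ┃ 
■■■1■2■■            ┃                   ┃ 
━━━━━━━━━━━━━━━━━━━━┃                   ┃ 
                    ┃                   ┃ 
                    ┃                   ┃ 
                    ┃                   ┃ 
                    ┃                   ┃ 
                    ┗━━━━━━━━━━━━━━━━━━━┛ 
                                          
                                          


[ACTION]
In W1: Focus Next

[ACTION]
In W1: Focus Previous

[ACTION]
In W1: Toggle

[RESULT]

                    ┏━━━━━━━━━━━━━━━━━━━┓ 
                    ┃ FormWidget        ┃ 
                    ┠───────────────────┨ 
━━━━━━━━━━━━━━━━━━━━┃> Notify:     [x]  ┃ 
inesweeper          ┃  Active:     [ ]  ┃ 
────────────────────┃  Priority:   [Hi▼]┃ 
■■■■■■■■            ┃  Address:    [   ]┃ 
■■■■■■■■            ┃  Plan:       ( ) F┃ 
■■■■■■■■            ┃  Role:       [Ad▼]┃ 
■■■■■2■■            ┃                   ┃ 
■■■■■■■■            ┃                   ┃ 
■■■1■2■■            ┃                   ┃ 
━━━━━━━━━━━━━━━━━━━━┃                   ┃ 
                    ┃                   ┃ 
                    ┃                   ┃ 
                    ┃                   ┃ 
                    ┃                   ┃ 
                    ┗━━━━━━━━━━━━━━━━━━━┛ 
                                          
                                          


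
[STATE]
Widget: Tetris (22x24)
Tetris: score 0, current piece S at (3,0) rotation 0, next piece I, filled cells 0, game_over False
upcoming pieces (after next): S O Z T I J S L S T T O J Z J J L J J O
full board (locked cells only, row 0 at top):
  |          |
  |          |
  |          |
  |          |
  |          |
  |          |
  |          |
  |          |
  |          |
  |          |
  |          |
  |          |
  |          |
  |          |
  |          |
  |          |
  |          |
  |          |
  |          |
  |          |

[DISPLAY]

    ░░    │Next:      
   ░░     │████       
          │           
          │           
          │           
          │           
          │Score:     
          │0          
          │           
          │           
          │           
          │           
          │           
          │           
          │           
          │           
          │           
          │           
          │           
          │           
          │           
          │           
          │           
          │           


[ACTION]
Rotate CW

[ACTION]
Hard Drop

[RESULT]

   ████   │Next:      
          │ ░░        
          │░░         
          │           
          │           
          │           
          │Score:     
          │0          
          │           
          │           
          │           
          │           
          │           
          │           
          │           
          │           
          │           
   ░      │           
   ░░     │           
    ░     │           
          │           
          │           
          │           
          │           


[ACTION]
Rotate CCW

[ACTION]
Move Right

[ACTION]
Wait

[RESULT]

          │Next:      
    █     │ ░░        
    █     │░░         
    █     │           
    █     │           
          │           
          │Score:     
          │0          
          │           
          │           
          │           
          │           
          │           
          │           
          │           
          │           
          │           
   ░      │           
   ░░     │           
    ░     │           
          │           
          │           
          │           
          │           


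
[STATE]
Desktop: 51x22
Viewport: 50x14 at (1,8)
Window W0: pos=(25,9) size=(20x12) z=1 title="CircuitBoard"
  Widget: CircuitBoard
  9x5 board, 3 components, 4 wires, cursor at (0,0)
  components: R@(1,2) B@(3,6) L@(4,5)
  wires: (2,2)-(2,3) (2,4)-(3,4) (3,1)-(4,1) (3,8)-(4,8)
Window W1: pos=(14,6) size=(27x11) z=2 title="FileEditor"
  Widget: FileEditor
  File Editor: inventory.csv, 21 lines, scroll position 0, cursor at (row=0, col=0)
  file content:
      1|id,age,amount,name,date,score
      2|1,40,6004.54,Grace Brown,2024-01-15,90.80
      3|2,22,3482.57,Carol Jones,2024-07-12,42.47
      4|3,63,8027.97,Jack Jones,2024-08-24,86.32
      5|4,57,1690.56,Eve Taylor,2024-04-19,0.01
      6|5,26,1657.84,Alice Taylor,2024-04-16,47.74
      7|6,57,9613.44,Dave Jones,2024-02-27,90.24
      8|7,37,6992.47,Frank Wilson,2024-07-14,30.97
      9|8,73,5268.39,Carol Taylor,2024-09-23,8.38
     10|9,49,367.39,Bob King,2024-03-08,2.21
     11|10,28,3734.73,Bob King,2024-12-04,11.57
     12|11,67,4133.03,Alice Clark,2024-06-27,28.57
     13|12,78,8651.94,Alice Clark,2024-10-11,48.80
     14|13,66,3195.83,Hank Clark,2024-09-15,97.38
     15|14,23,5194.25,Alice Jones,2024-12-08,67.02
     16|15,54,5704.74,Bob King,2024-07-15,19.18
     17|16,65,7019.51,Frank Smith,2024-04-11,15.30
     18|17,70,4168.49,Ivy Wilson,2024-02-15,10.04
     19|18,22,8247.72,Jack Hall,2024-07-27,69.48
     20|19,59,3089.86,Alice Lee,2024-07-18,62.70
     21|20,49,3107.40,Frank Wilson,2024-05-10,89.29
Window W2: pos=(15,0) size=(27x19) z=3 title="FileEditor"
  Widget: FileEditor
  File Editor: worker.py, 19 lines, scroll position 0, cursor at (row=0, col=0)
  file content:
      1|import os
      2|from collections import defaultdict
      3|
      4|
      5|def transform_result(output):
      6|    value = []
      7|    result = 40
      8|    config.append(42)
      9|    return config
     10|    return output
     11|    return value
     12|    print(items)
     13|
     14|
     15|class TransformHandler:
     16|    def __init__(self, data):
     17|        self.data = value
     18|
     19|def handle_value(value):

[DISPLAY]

             ┠┃    value = []          ░┃         
             ┃┃    result = 40         ░┃━━┓      
             ┃┃    config.append(42)   ░┃  ┃      
             ┃┃    return config       ░┃──┨      
             ┃┃    return output       ░┃ 7┃      
             ┃┃    return value        ░┃  ┃      
             ┃┃    print(items)        ░┃  ┃      
             ┃┃                        ░┃  ┃      
             ┗┃                        ░┃  ┃      
              ┃class TransformHandler: ▼┃· ┃      
              ┗━━━━━━━━━━━━━━━━━━━━━━━━━┛  ┃      
                        ┃3       ·         ┃      
                        ┗━━━━━━━━━━━━━━━━━━┛      
                                                  


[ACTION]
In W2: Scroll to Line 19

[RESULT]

             ┠┃    return output       ░┃         
             ┃┃    return value        ░┃━━┓      
             ┃┃    print(items)        ░┃  ┃      
             ┃┃                        ░┃──┨      
             ┃┃                        ░┃ 7┃      
             ┃┃class TransformHandler: ░┃  ┃      
             ┃┃    def __init__(self, d░┃  ┃      
             ┃┃        self.data = valu░┃  ┃      
             ┗┃                        █┃  ┃      
              ┃def handle_value(value):▼┃· ┃      
              ┗━━━━━━━━━━━━━━━━━━━━━━━━━┛  ┃      
                        ┃3       ·         ┃      
                        ┗━━━━━━━━━━━━━━━━━━┛      
                                                  


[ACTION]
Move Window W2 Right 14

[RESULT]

             ┠─────────┃    return output       ░┃
             ┃█d,age,am┃    return value        ░┃
             ┃1,40,6004┃    print(items)        ░┃
             ┃2,22,3482┃                        ░┃
             ┃3,63,8027┃                        ░┃
             ┃4,57,1690┃class TransformHandler: ░┃
             ┃5,26,1657┃    def __init__(self, d░┃
             ┃6,57,9613┃        self.data = valu░┃
             ┗━━━━━━━━━┃                        █┃
                       ┃def handle_value(value):▼┃
                       ┗━━━━━━━━━━━━━━━━━━━━━━━━━┛
                        ┃3       ·         ┃      
                        ┗━━━━━━━━━━━━━━━━━━┛      
                                                  


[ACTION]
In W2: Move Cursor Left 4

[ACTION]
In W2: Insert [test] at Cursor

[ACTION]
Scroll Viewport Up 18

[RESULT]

                       ┏━━━━━━━━━━━━━━━━━━━━━━━━━┓
                       ┃ FileEditor              ┃
                       ┠─────────────────────────┨
                       ┃def transform_result(out▲┃
                       ┃    value = []          ░┃
                       ┃    result = 40         ░┃
             ┏━━━━━━━━━┃    config.append(42)   ░┃
             ┃ FileEdit┃    return config       ░┃
             ┠─────────┃    return output       ░┃
             ┃█d,age,am┃    return value        ░┃
             ┃1,40,6004┃    print(items)        ░┃
             ┃2,22,3482┃                        ░┃
             ┃3,63,8027┃                        ░┃
             ┃4,57,1690┃class TransformHandler: ░┃
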